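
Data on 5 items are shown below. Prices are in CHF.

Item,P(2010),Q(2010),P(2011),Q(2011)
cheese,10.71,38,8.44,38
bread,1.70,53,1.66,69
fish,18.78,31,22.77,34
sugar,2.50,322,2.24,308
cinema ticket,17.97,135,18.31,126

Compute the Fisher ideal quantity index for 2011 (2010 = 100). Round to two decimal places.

Laspeyres component (base-period weights):
ΣP(2010)Q(2011) = 10.71×38 + 1.70×69 + 18.78×34 + 2.50×308 + 17.97×126 = 406.98 + 117.3 + 638.52 + 770 + 2264.22 = 4197.02
ΣP(2010)Q(2010) = 10.71×38 + 1.70×53 + 18.78×31 + 2.50×322 + 17.97×135 = 406.98 + 90.1 + 582.18 + 805 + 2425.95 = 4310.21
L = 4197.02 / 4310.21 × 100 = 97.3739
Paasche component (current-period weights):
ΣP(2011)Q(2011) = 8.44×38 + 1.66×69 + 22.77×34 + 2.24×308 + 18.31×126 = 320.72 + 114.54 + 774.18 + 689.92 + 2307.06 = 4206.42
ΣP(2011)Q(2010) = 8.44×38 + 1.66×53 + 22.77×31 + 2.24×322 + 18.31×135 = 320.72 + 87.98 + 705.87 + 721.28 + 2471.85 = 4307.7
P = 4206.42 / 4307.7 × 100 = 97.6489
Fisher = √(L × P) = √(97.3739 × 97.6489) = 97.5113

97.51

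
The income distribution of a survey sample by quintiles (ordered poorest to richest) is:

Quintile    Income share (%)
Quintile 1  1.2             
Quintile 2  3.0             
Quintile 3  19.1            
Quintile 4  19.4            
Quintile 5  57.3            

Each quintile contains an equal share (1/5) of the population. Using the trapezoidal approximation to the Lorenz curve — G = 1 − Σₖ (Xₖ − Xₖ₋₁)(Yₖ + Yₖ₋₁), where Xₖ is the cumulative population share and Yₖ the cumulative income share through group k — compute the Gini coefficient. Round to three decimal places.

Cumulative income shares Yₖ: 0.0120, 0.0420, 0.2330, 0.4270, 1.0000
Σ (Xₖ−Xₖ₋₁)(Yₖ+Yₖ₋₁) = (1/5)(0.0120+0.0000) + (1/5)(0.0420+0.0120) + (1/5)(0.2330+0.0420) + (1/5)(0.4270+0.2330) + (1/5)(1.0000+0.4270)
  = 0.0024 + 0.0108 + 0.0550 + 0.1320 + 0.2854 = 0.4856
G = 1 − 0.4856 = 0.5144

0.514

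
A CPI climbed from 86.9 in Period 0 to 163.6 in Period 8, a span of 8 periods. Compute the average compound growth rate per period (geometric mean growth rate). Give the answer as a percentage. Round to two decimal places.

8.23%

Growth factor = (163.6/86.9)^(1/8) = (1.882624)^(1/8) = 1.082294
Growth rate = 1.082294 − 1 = 0.082294 = 8.2294%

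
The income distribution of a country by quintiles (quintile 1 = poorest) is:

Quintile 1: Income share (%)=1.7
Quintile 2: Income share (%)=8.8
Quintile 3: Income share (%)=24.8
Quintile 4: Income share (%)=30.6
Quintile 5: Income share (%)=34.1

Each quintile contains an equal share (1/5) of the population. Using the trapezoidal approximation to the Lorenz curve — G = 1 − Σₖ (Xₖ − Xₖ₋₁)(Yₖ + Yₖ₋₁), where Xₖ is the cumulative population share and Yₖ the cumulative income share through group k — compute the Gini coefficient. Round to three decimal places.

Cumulative income shares Yₖ: 0.0170, 0.1050, 0.3530, 0.6590, 1.0000
Σ (Xₖ−Xₖ₋₁)(Yₖ+Yₖ₋₁) = (1/5)(0.0170+0.0000) + (1/5)(0.1050+0.0170) + (1/5)(0.3530+0.1050) + (1/5)(0.6590+0.3530) + (1/5)(1.0000+0.6590)
  = 0.0034 + 0.0244 + 0.0916 + 0.2024 + 0.3318 = 0.6536
G = 1 − 0.6536 = 0.3464

0.346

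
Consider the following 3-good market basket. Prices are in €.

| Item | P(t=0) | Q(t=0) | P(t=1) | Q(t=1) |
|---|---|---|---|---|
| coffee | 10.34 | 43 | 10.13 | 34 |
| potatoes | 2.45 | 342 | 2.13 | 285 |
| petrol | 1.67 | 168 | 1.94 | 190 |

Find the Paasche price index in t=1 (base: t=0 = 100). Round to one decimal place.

Paasche price index uses current-period quantities as weights.
ΣP(t=1)·Q(t=1) = 10.13×34 + 2.13×285 + 1.94×190 = 344.42 + 607.05 + 368.6 = 1320.07
ΣP(t=0)·Q(t=1) = 10.34×34 + 2.45×285 + 1.67×190 = 351.56 + 698.25 + 317.3 = 1367.11
Index = 1320.07 / 1367.11 × 100 = 96.5592

96.6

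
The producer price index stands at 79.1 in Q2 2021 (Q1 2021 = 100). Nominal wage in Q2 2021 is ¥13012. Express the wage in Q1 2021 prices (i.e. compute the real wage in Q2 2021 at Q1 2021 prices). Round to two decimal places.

16450.06

Real = Nominal ÷ (Index/100) = 13012 ÷ (79.1/100)
     = 13012 ÷ 0.791 = 16450.0632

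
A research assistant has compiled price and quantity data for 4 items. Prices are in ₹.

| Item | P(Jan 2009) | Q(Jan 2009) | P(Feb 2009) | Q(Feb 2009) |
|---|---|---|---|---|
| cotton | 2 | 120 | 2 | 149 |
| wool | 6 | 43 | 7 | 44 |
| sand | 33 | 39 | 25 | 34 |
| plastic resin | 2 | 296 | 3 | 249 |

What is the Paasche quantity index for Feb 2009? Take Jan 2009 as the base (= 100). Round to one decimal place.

91.6

Paasche quantity index uses current-period prices as weights.
ΣP(Feb 2009)·Q(Feb 2009) = 2×149 + 7×44 + 25×34 + 3×249 = 298 + 308 + 850 + 747 = 2203
ΣP(Feb 2009)·Q(Jan 2009) = 2×120 + 7×43 + 25×39 + 3×296 = 240 + 301 + 975 + 888 = 2404
Index = 2203 / 2404 × 100 = 91.6389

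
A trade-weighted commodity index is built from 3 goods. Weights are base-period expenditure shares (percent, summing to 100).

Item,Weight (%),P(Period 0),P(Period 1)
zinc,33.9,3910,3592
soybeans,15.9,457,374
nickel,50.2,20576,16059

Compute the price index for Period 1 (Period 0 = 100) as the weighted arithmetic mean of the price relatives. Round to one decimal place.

83.3

zinc: 33.9 × (3592/3910) = 33.9 × 0.918670 = 31.1429
soybeans: 15.9 × (374/457) = 15.9 × 0.818381 = 13.0123
nickel: 50.2 × (16059/20576) = 50.2 × 0.780472 = 39.1797
Index = Σ wᵢ·(p₁ᵢ/p₀ᵢ) = 31.1429 + 13.0123 + 39.1797 = 83.3349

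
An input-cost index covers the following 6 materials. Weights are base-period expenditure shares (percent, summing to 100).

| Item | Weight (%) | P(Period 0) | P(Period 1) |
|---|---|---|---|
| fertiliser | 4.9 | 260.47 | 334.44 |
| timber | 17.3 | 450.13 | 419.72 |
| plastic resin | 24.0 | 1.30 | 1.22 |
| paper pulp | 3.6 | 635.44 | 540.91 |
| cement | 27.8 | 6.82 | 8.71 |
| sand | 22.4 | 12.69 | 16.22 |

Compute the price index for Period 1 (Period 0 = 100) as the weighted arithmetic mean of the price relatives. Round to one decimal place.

fertiliser: 4.9 × (334.44/260.47) = 4.9 × 1.283987 = 6.2915
timber: 17.3 × (419.72/450.13) = 17.3 × 0.932442 = 16.1312
plastic resin: 24.0 × (1.22/1.30) = 24.0 × 0.938462 = 22.5231
paper pulp: 3.6 × (540.91/635.44) = 3.6 × 0.851237 = 3.0645
cement: 27.8 × (8.71/6.82) = 27.8 × 1.277126 = 35.5041
sand: 22.4 × (16.22/12.69) = 22.4 × 1.278172 = 28.6310
Index = Σ wᵢ·(p₁ᵢ/p₀ᵢ) = 6.2915 + 16.1312 + 22.5231 + 3.0645 + 35.5041 + 28.6310 = 112.1455

112.1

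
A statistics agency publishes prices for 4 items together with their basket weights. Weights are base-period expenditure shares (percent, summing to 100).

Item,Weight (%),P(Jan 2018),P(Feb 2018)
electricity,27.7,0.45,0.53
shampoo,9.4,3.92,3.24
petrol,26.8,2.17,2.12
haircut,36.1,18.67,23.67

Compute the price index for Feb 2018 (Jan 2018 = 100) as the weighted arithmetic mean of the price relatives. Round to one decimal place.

112.3

electricity: 27.7 × (0.53/0.45) = 27.7 × 1.177778 = 32.6244
shampoo: 9.4 × (3.24/3.92) = 9.4 × 0.826531 = 7.7694
petrol: 26.8 × (2.12/2.17) = 26.8 × 0.976959 = 26.1825
haircut: 36.1 × (23.67/18.67) = 36.1 × 1.267809 = 45.7679
Index = Σ wᵢ·(p₁ᵢ/p₀ᵢ) = 32.6244 + 7.7694 + 26.1825 + 45.7679 = 112.3442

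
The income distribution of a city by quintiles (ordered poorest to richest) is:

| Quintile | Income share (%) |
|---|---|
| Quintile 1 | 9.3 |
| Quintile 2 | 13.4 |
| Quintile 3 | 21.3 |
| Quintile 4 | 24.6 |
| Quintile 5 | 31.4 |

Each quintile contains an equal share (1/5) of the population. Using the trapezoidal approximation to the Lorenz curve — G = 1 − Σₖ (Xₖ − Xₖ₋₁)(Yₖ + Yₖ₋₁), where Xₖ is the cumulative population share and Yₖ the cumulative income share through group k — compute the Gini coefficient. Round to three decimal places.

0.222

Cumulative income shares Yₖ: 0.0930, 0.2270, 0.4400, 0.6860, 1.0000
Σ (Xₖ−Xₖ₋₁)(Yₖ+Yₖ₋₁) = (1/5)(0.0930+0.0000) + (1/5)(0.2270+0.0930) + (1/5)(0.4400+0.2270) + (1/5)(0.6860+0.4400) + (1/5)(1.0000+0.6860)
  = 0.0186 + 0.0640 + 0.1334 + 0.2252 + 0.3372 = 0.7784
G = 1 − 0.7784 = 0.2216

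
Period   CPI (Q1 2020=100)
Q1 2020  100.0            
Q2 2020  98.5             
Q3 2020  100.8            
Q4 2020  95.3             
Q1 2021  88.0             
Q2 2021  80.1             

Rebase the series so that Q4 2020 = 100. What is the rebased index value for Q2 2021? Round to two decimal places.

Rebased(Q2 2021) = 80.1 / 95.3 × 100 = 84.0504

84.05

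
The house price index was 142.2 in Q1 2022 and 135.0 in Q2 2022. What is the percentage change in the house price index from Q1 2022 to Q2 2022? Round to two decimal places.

Change = (135.0 − 142.2) / 142.2 × 100
       = -7.2 / 142.2 × 100 = -5.0633%

-5.06%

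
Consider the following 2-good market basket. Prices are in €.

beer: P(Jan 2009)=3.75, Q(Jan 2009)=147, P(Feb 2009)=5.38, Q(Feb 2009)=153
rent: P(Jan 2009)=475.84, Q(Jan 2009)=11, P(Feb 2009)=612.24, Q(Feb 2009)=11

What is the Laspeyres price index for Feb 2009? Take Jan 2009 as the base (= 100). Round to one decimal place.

Laspeyres price index uses base-period quantities as weights.
ΣP(Feb 2009)·Q(Jan 2009) = 5.38×147 + 612.24×11 = 790.86 + 6734.64 = 7525.5
ΣP(Jan 2009)·Q(Jan 2009) = 3.75×147 + 475.84×11 = 551.25 + 5234.24 = 5785.49
Index = 7525.5 / 5785.49 × 100 = 130.0754

130.1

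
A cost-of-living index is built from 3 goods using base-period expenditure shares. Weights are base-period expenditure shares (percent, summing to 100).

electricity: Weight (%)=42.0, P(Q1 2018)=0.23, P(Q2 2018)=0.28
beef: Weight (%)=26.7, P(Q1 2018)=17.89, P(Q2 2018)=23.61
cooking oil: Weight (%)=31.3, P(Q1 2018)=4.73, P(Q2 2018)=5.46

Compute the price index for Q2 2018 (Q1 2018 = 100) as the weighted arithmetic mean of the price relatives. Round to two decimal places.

electricity: 42.0 × (0.28/0.23) = 42.0 × 1.217391 = 51.1304
beef: 26.7 × (23.61/17.89) = 26.7 × 1.319732 = 35.2368
cooking oil: 31.3 × (5.46/4.73) = 31.3 × 1.154334 = 36.1307
Index = Σ wᵢ·(p₁ᵢ/p₀ᵢ) = 51.1304 + 35.2368 + 36.1307 = 122.4979

122.50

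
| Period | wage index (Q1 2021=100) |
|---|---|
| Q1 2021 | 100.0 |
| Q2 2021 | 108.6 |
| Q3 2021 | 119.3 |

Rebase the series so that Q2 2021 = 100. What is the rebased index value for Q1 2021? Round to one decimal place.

Rebased(Q1 2021) = 100.0 / 108.6 × 100 = 92.0810

92.1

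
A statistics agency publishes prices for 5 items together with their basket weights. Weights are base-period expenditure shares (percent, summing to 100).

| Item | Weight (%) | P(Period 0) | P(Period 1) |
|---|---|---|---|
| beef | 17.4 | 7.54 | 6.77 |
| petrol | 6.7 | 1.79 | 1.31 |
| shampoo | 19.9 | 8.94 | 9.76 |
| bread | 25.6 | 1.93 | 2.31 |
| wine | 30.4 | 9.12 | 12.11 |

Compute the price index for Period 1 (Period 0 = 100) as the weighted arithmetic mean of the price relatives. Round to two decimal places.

beef: 17.4 × (6.77/7.54) = 17.4 × 0.897878 = 15.6231
petrol: 6.7 × (1.31/1.79) = 6.7 × 0.731844 = 4.9034
shampoo: 19.9 × (9.76/8.94) = 19.9 × 1.091723 = 21.7253
bread: 25.6 × (2.31/1.93) = 25.6 × 1.196891 = 30.6404
wine: 30.4 × (12.11/9.12) = 30.4 × 1.327851 = 40.3667
Index = Σ wᵢ·(p₁ᵢ/p₀ᵢ) = 15.6231 + 4.9034 + 21.7253 + 30.6404 + 40.3667 = 113.2588

113.26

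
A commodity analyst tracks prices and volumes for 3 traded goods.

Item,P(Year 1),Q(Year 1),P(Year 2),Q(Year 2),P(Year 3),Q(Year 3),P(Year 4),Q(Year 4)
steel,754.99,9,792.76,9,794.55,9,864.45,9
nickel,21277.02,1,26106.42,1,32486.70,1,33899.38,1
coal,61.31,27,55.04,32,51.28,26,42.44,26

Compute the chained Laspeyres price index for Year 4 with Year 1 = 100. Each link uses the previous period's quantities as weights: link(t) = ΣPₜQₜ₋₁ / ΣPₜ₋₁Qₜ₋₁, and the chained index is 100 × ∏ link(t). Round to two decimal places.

Link Year 1→Year 2:
ΣP(Year 2)Q(Year 1) = 792.76×9 + 26106.42×1 + 55.04×27 = 7134.84 + 26106.42 + 1486.08 = 34727.34
ΣP(Year 1)Q(Year 1) = 754.99×9 + 21277.02×1 + 61.31×27 = 6794.91 + 21277.02 + 1655.37 = 29727.3
link = 34727.34/29727.3 = 1.168197
Link Year 2→Year 3:
ΣP(Year 3)Q(Year 2) = 794.55×9 + 32486.70×1 + 51.28×32 = 7150.95 + 32486.7 + 1640.96 = 41278.61
ΣP(Year 2)Q(Year 2) = 792.76×9 + 26106.42×1 + 55.04×32 = 7134.84 + 26106.42 + 1761.28 = 35002.54
link = 41278.61/35002.54 = 1.179303
Link Year 3→Year 4:
ΣP(Year 4)Q(Year 3) = 864.45×9 + 33899.38×1 + 42.44×26 = 7780.05 + 33899.38 + 1103.44 = 42782.87
ΣP(Year 3)Q(Year 3) = 794.55×9 + 32486.70×1 + 51.28×26 = 7150.95 + 32486.7 + 1333.28 = 40970.93
link = 42782.87/40970.93 = 1.044225
Chained index = 100 × 1.168197 × 1.179303 × 1.044225 = 143.8585

143.86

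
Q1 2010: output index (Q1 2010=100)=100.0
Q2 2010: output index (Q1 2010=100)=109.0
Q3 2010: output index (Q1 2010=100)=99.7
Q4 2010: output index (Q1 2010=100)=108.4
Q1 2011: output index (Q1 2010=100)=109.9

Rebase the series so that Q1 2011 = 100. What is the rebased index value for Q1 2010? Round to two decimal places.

Rebased(Q1 2010) = 100.0 / 109.9 × 100 = 90.9918

90.99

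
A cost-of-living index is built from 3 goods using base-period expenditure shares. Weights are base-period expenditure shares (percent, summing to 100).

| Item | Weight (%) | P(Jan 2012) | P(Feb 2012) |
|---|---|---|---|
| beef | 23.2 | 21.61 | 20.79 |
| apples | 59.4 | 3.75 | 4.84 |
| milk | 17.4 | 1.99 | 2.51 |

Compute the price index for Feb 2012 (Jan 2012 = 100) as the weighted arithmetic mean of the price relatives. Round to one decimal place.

120.9

beef: 23.2 × (20.79/21.61) = 23.2 × 0.962055 = 22.3197
apples: 59.4 × (4.84/3.75) = 59.4 × 1.290667 = 76.6656
milk: 17.4 × (2.51/1.99) = 17.4 × 1.261307 = 21.9467
Index = Σ wᵢ·(p₁ᵢ/p₀ᵢ) = 22.3197 + 76.6656 + 21.9467 = 120.9320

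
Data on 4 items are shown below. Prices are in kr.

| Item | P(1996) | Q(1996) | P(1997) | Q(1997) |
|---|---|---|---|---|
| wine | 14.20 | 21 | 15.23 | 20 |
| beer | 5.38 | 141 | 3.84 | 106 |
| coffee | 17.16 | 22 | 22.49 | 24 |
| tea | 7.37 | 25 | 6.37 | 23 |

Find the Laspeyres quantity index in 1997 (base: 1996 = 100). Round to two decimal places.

88.70

Laspeyres quantity index uses base-period prices as weights.
ΣP(1996)·Q(1997) = 14.20×20 + 5.38×106 + 17.16×24 + 7.37×23 = 284 + 570.28 + 411.84 + 169.51 = 1435.63
ΣP(1996)·Q(1996) = 14.20×21 + 5.38×141 + 17.16×22 + 7.37×25 = 298.2 + 758.58 + 377.52 + 184.25 = 1618.55
Index = 1435.63 / 1618.55 × 100 = 88.6985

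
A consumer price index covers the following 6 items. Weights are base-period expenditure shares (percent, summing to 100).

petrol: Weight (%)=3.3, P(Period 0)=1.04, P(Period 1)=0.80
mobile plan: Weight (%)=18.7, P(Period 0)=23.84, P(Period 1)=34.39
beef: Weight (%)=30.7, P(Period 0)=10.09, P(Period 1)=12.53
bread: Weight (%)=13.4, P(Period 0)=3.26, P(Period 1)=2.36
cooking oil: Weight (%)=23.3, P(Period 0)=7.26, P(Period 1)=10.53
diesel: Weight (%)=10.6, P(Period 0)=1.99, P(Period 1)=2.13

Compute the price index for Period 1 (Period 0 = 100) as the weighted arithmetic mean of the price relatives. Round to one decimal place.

petrol: 3.3 × (0.80/1.04) = 3.3 × 0.769231 = 2.5385
mobile plan: 18.7 × (34.39/23.84) = 18.7 × 1.442534 = 26.9754
beef: 30.7 × (12.53/10.09) = 30.7 × 1.241824 = 38.1240
bread: 13.4 × (2.36/3.26) = 13.4 × 0.723926 = 9.7006
cooking oil: 23.3 × (10.53/7.26) = 23.3 × 1.450413 = 33.7946
diesel: 10.6 × (2.13/1.99) = 10.6 × 1.070352 = 11.3457
Index = Σ wᵢ·(p₁ᵢ/p₀ᵢ) = 2.5385 + 26.9754 + 38.1240 + 9.7006 + 33.7946 + 11.3457 = 122.4788

122.5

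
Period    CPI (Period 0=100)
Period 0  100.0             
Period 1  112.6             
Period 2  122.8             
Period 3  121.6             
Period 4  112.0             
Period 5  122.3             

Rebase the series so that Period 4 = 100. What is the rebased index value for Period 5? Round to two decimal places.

Rebased(Period 5) = 122.3 / 112.0 × 100 = 109.1964

109.20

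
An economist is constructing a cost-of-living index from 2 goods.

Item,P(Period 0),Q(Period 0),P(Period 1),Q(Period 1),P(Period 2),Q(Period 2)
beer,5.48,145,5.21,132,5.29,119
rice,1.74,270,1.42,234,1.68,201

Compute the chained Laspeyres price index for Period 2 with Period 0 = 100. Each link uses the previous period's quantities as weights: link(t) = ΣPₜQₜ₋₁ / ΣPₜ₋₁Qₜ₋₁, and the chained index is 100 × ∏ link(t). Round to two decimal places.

96.38

Link Period 0→Period 1:
ΣP(Period 1)Q(Period 0) = 5.21×145 + 1.42×270 = 755.45 + 383.4 = 1138.85
ΣP(Period 0)Q(Period 0) = 5.48×145 + 1.74×270 = 794.6 + 469.8 = 1264.4
link = 1138.85/1264.4 = 0.900704
Link Period 1→Period 2:
ΣP(Period 2)Q(Period 1) = 5.29×132 + 1.68×234 = 698.28 + 393.12 = 1091.4
ΣP(Period 1)Q(Period 1) = 5.21×132 + 1.42×234 = 687.72 + 332.28 = 1020
link = 1091.4/1020 = 1.070000
Chained index = 100 × 0.900704 × 1.070000 = 96.3753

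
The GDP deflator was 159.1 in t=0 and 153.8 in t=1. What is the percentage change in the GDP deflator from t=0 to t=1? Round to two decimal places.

-3.33%

Change = (153.8 − 159.1) / 159.1 × 100
       = -5.3 / 159.1 × 100 = -3.3312%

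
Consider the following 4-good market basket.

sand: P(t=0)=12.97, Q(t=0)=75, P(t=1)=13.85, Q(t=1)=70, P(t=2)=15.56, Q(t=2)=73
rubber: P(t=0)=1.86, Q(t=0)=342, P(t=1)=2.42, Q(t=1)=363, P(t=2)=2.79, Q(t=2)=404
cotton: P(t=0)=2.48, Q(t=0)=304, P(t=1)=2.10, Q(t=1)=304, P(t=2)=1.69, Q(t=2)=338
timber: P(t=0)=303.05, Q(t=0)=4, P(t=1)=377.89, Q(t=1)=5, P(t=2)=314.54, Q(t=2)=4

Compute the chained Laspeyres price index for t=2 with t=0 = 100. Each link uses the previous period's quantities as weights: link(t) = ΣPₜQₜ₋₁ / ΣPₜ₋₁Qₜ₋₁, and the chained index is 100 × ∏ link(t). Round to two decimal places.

107.53

Link t=0→t=1:
ΣP(t=1)Q(t=0) = 13.85×75 + 2.42×342 + 2.10×304 + 377.89×4 = 1038.75 + 827.64 + 638.4 + 1511.56 = 4016.35
ΣP(t=0)Q(t=0) = 12.97×75 + 1.86×342 + 2.48×304 + 303.05×4 = 972.75 + 636.12 + 753.92 + 1212.2 = 3574.99
link = 4016.35/3574.99 = 1.123458
Link t=1→t=2:
ΣP(t=2)Q(t=1) = 15.56×70 + 2.79×363 + 1.69×304 + 314.54×5 = 1089.2 + 1012.77 + 513.76 + 1572.7 = 4188.43
ΣP(t=1)Q(t=1) = 13.85×70 + 2.42×363 + 2.10×304 + 377.89×5 = 969.5 + 878.46 + 638.4 + 1889.45 = 4375.81
link = 4188.43/4375.81 = 0.957178
Chained index = 100 × 1.123458 × 0.957178 = 107.5349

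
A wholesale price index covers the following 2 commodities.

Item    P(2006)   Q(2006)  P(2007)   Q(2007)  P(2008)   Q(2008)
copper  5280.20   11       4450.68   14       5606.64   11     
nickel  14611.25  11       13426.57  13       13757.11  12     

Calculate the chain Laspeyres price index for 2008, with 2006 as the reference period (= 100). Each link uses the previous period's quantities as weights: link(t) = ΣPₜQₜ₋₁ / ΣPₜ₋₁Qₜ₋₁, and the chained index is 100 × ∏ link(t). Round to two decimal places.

Link 2006→2007:
ΣP(2007)Q(2006) = 4450.68×11 + 13426.57×11 = 48957.48 + 147692.27 = 196649.75
ΣP(2006)Q(2006) = 5280.20×11 + 14611.25×11 = 58082.2 + 160723.75 = 218805.95
link = 196649.75/218805.95 = 0.898740
Link 2007→2008:
ΣP(2008)Q(2007) = 5606.64×14 + 13757.11×13 = 78492.96 + 178842.43 = 257335.39
ΣP(2007)Q(2007) = 4450.68×14 + 13426.57×13 = 62309.52 + 174545.41 = 236854.93
link = 257335.39/236854.93 = 1.086468
Chained index = 100 × 0.898740 × 1.086468 = 97.6453

97.65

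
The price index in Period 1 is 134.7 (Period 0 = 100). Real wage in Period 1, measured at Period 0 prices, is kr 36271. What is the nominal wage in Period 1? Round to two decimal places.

48857.04

Nominal = Real × (Index/100) = 36271 × (134.7/100)
        = 36271 × 1.347 = 48857.0370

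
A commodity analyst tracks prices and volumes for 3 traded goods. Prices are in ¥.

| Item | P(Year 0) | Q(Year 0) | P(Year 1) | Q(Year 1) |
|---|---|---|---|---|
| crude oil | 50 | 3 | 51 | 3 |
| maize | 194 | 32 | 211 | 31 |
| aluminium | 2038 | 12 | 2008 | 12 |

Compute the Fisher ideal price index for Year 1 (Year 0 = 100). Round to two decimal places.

Laspeyres component (base-period weights):
ΣP(Year 1)Q(Year 0) = 51×3 + 211×32 + 2008×12 = 153 + 6752 + 24096 = 31001
ΣP(Year 0)Q(Year 0) = 50×3 + 194×32 + 2038×12 = 150 + 6208 + 24456 = 30814
L = 31001 / 30814 × 100 = 100.6069
Paasche component (current-period weights):
ΣP(Year 1)Q(Year 1) = 51×3 + 211×31 + 2008×12 = 153 + 6541 + 24096 = 30790
ΣP(Year 0)Q(Year 1) = 50×3 + 194×31 + 2038×12 = 150 + 6014 + 24456 = 30620
P = 30790 / 30620 × 100 = 100.5552
Fisher = √(L × P) = √(100.6069 × 100.5552) = 100.5810

100.58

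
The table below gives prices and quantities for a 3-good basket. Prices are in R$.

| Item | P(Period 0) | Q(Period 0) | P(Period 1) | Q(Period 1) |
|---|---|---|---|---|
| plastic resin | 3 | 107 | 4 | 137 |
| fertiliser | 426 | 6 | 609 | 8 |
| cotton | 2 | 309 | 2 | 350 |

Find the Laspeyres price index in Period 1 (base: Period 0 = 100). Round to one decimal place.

134.5

Laspeyres price index uses base-period quantities as weights.
ΣP(Period 1)·Q(Period 0) = 4×107 + 609×6 + 2×309 = 428 + 3654 + 618 = 4700
ΣP(Period 0)·Q(Period 0) = 3×107 + 426×6 + 2×309 = 321 + 2556 + 618 = 3495
Index = 4700 / 3495 × 100 = 134.4778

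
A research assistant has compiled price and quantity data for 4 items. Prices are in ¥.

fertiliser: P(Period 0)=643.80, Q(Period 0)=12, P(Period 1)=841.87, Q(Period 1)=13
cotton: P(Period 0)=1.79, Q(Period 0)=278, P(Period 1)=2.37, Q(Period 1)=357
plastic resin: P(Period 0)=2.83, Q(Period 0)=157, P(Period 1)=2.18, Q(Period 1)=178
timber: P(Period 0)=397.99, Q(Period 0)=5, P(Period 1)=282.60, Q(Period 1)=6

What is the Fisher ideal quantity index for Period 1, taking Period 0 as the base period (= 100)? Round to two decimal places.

111.25

Laspeyres component (base-period weights):
ΣP(Period 0)Q(Period 1) = 643.80×13 + 1.79×357 + 2.83×178 + 397.99×6 = 8369.4 + 639.03 + 503.74 + 2387.94 = 11900.11
ΣP(Period 0)Q(Period 0) = 643.80×12 + 1.79×278 + 2.83×157 + 397.99×5 = 7725.6 + 497.62 + 444.31 + 1989.95 = 10657.48
L = 11900.11 / 10657.48 × 100 = 111.6597
Paasche component (current-period weights):
ΣP(Period 1)Q(Period 1) = 841.87×13 + 2.37×357 + 2.18×178 + 282.60×6 = 10944.31 + 846.09 + 388.04 + 1695.6 = 13874.04
ΣP(Period 1)Q(Period 0) = 841.87×12 + 2.37×278 + 2.18×157 + 282.60×5 = 10102.44 + 658.86 + 342.26 + 1413 = 12516.56
P = 13874.04 / 12516.56 × 100 = 110.8455
Fisher = √(L × P) = √(111.6597 × 110.8455) = 111.2518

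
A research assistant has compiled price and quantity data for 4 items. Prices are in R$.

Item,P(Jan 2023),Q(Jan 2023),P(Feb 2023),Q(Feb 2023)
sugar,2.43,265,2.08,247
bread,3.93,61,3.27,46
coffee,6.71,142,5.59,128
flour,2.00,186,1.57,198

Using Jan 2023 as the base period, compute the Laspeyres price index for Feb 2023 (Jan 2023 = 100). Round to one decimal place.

83.2

Laspeyres price index uses base-period quantities as weights.
ΣP(Feb 2023)·Q(Jan 2023) = 2.08×265 + 3.27×61 + 5.59×142 + 1.57×186 = 551.2 + 199.47 + 793.78 + 292.02 = 1836.47
ΣP(Jan 2023)·Q(Jan 2023) = 2.43×265 + 3.93×61 + 6.71×142 + 2.00×186 = 643.95 + 239.73 + 952.82 + 372 = 2208.5
Index = 1836.47 / 2208.5 × 100 = 83.1546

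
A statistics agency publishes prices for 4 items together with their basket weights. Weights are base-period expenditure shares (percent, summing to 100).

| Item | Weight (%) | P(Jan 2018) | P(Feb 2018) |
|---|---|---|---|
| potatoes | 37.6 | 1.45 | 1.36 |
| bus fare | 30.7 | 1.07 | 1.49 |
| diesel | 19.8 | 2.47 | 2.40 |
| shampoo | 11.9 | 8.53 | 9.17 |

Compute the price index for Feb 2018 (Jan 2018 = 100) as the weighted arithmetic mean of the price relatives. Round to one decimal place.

110.0

potatoes: 37.6 × (1.36/1.45) = 37.6 × 0.937931 = 35.2662
bus fare: 30.7 × (1.49/1.07) = 30.7 × 1.392523 = 42.7505
diesel: 19.8 × (2.40/2.47) = 19.8 × 0.971660 = 19.2389
shampoo: 11.9 × (9.17/8.53) = 11.9 × 1.075029 = 12.7928
Index = Σ wᵢ·(p₁ᵢ/p₀ᵢ) = 35.2662 + 42.7505 + 19.2389 + 12.7928 = 110.0484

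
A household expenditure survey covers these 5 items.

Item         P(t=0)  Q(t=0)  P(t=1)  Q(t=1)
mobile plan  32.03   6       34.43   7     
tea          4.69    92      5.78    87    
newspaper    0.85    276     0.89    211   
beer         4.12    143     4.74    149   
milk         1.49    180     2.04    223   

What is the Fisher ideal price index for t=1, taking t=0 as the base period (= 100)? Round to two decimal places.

Laspeyres component (base-period weights):
ΣP(t=1)Q(t=0) = 34.43×6 + 5.78×92 + 0.89×276 + 4.74×143 + 2.04×180 = 206.58 + 531.76 + 245.64 + 677.82 + 367.2 = 2029
ΣP(t=0)Q(t=0) = 32.03×6 + 4.69×92 + 0.85×276 + 4.12×143 + 1.49×180 = 192.18 + 431.48 + 234.6 + 589.16 + 268.2 = 1715.62
L = 2029 / 1715.62 × 100 = 118.2663
Paasche component (current-period weights):
ΣP(t=1)Q(t=1) = 34.43×7 + 5.78×87 + 0.89×211 + 4.74×149 + 2.04×223 = 241.01 + 502.86 + 187.79 + 706.26 + 454.92 = 2092.84
ΣP(t=0)Q(t=1) = 32.03×7 + 4.69×87 + 0.85×211 + 4.12×149 + 1.49×223 = 224.21 + 408.03 + 179.35 + 613.88 + 332.27 = 1757.74
P = 2092.84 / 1757.74 × 100 = 119.0643
Fisher = √(L × P) = √(118.2663 × 119.0643) = 118.6646

118.66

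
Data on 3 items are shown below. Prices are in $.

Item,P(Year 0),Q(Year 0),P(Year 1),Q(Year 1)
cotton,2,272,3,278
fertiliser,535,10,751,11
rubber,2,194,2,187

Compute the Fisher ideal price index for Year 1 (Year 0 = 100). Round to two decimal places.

138.83

Laspeyres component (base-period weights):
ΣP(Year 1)Q(Year 0) = 3×272 + 751×10 + 2×194 = 816 + 7510 + 388 = 8714
ΣP(Year 0)Q(Year 0) = 2×272 + 535×10 + 2×194 = 544 + 5350 + 388 = 6282
L = 8714 / 6282 × 100 = 138.7138
Paasche component (current-period weights):
ΣP(Year 1)Q(Year 1) = 3×278 + 751×11 + 2×187 = 834 + 8261 + 374 = 9469
ΣP(Year 0)Q(Year 1) = 2×278 + 535×11 + 2×187 = 556 + 5885 + 374 = 6815
P = 9469 / 6815 × 100 = 138.9435
Fisher = √(L × P) = √(138.7138 × 138.9435) = 138.8286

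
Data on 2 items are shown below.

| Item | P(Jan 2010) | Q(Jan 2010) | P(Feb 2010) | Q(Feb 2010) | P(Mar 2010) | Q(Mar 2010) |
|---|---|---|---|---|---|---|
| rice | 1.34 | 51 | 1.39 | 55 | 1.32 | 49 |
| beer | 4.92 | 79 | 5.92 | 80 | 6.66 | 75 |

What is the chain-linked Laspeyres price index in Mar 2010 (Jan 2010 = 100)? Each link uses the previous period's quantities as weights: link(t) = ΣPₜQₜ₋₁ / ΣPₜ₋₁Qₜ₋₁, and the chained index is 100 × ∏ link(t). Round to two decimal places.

Link Jan 2010→Feb 2010:
ΣP(Feb 2010)Q(Jan 2010) = 1.39×51 + 5.92×79 = 70.89 + 467.68 = 538.57
ΣP(Jan 2010)Q(Jan 2010) = 1.34×51 + 4.92×79 = 68.34 + 388.68 = 457.02
link = 538.57/457.02 = 1.178439
Link Feb 2010→Mar 2010:
ΣP(Mar 2010)Q(Feb 2010) = 1.32×55 + 6.66×80 = 72.6 + 532.8 = 605.4
ΣP(Feb 2010)Q(Feb 2010) = 1.39×55 + 5.92×80 = 76.45 + 473.6 = 550.05
link = 605.4/550.05 = 1.100627
Chained index = 100 × 1.178439 × 1.100627 = 129.7022

129.70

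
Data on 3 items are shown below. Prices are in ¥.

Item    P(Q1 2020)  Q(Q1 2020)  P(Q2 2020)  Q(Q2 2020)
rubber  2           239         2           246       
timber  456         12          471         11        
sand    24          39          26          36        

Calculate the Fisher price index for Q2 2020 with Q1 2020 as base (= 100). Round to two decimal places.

Laspeyres component (base-period weights):
ΣP(Q2 2020)Q(Q1 2020) = 2×239 + 471×12 + 26×39 = 478 + 5652 + 1014 = 7144
ΣP(Q1 2020)Q(Q1 2020) = 2×239 + 456×12 + 24×39 = 478 + 5472 + 936 = 6886
L = 7144 / 6886 × 100 = 103.7467
Paasche component (current-period weights):
ΣP(Q2 2020)Q(Q2 2020) = 2×246 + 471×11 + 26×36 = 492 + 5181 + 936 = 6609
ΣP(Q1 2020)Q(Q2 2020) = 2×246 + 456×11 + 24×36 = 492 + 5016 + 864 = 6372
P = 6609 / 6372 × 100 = 103.7194
Fisher = √(L × P) = √(103.7467 × 103.7194) = 103.7331

103.73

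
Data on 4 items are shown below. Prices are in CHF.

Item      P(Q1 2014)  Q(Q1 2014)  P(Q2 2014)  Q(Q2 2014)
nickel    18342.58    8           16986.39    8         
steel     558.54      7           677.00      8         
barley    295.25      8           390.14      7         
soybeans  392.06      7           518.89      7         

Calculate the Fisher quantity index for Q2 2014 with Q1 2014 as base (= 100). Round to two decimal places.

100.18

Laspeyres component (base-period weights):
ΣP(Q1 2014)Q(Q2 2014) = 18342.58×8 + 558.54×8 + 295.25×7 + 392.06×7 = 146740.64 + 4468.32 + 2066.75 + 2744.42 = 156020.13
ΣP(Q1 2014)Q(Q1 2014) = 18342.58×8 + 558.54×7 + 295.25×8 + 392.06×7 = 146740.64 + 3909.78 + 2362 + 2744.42 = 155756.84
L = 156020.13 / 155756.84 × 100 = 100.1690
Paasche component (current-period weights):
ΣP(Q2 2014)Q(Q2 2014) = 16986.39×8 + 677.00×8 + 390.14×7 + 518.89×7 = 135891.12 + 5416 + 2730.98 + 3632.23 = 147670.33
ΣP(Q2 2014)Q(Q1 2014) = 16986.39×8 + 677.00×7 + 390.14×8 + 518.89×7 = 135891.12 + 4739 + 3121.12 + 3632.23 = 147383.47
P = 147670.33 / 147383.47 × 100 = 100.1946
Fisher = √(L × P) = √(100.1690 × 100.1946) = 100.1818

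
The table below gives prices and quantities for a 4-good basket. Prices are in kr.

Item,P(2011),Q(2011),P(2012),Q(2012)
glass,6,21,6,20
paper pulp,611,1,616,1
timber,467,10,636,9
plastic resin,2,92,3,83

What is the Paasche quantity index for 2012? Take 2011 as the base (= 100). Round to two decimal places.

Paasche quantity index uses current-period prices as weights.
ΣP(2012)·Q(2012) = 6×20 + 616×1 + 636×9 + 3×83 = 120 + 616 + 5724 + 249 = 6709
ΣP(2012)·Q(2011) = 6×21 + 616×1 + 636×10 + 3×92 = 126 + 616 + 6360 + 276 = 7378
Index = 6709 / 7378 × 100 = 90.9325

90.93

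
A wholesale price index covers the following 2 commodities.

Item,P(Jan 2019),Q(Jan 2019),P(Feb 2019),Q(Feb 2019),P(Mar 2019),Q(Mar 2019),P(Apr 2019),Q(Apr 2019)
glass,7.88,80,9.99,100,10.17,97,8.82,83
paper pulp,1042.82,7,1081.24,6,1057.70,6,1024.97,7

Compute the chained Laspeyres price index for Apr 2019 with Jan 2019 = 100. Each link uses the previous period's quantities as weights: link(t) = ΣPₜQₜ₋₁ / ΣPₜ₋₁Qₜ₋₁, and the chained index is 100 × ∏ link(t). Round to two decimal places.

99.15

Link Jan 2019→Feb 2019:
ΣP(Feb 2019)Q(Jan 2019) = 9.99×80 + 1081.24×7 = 799.2 + 7568.68 = 8367.88
ΣP(Jan 2019)Q(Jan 2019) = 7.88×80 + 1042.82×7 = 630.4 + 7299.74 = 7930.14
link = 8367.88/7930.14 = 1.055200
Link Feb 2019→Mar 2019:
ΣP(Mar 2019)Q(Feb 2019) = 10.17×100 + 1057.70×6 = 1017 + 6346.2 = 7363.2
ΣP(Feb 2019)Q(Feb 2019) = 9.99×100 + 1081.24×6 = 999 + 6487.44 = 7486.44
link = 7363.2/7486.44 = 0.983538
Link Mar 2019→Apr 2019:
ΣP(Apr 2019)Q(Mar 2019) = 8.82×97 + 1024.97×6 = 855.54 + 6149.82 = 7005.36
ΣP(Mar 2019)Q(Mar 2019) = 10.17×97 + 1057.70×6 = 986.49 + 6346.2 = 7332.69
link = 7005.36/7332.69 = 0.955360
Chained index = 100 × 1.055200 × 0.983538 × 0.955360 = 99.1501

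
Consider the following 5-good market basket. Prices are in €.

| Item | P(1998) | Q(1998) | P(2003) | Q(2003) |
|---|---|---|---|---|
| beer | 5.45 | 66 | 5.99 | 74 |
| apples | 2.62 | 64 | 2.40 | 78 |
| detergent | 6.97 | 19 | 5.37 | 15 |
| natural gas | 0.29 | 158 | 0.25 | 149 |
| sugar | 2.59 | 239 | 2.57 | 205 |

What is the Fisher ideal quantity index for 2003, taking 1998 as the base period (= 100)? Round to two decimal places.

97.42

Laspeyres component (base-period weights):
ΣP(1998)Q(2003) = 5.45×74 + 2.62×78 + 6.97×15 + 0.29×149 + 2.59×205 = 403.3 + 204.36 + 104.55 + 43.21 + 530.95 = 1286.37
ΣP(1998)Q(1998) = 5.45×66 + 2.62×64 + 6.97×19 + 0.29×158 + 2.59×239 = 359.7 + 167.68 + 132.43 + 45.82 + 619.01 = 1324.64
L = 1286.37 / 1324.64 × 100 = 97.1109
Paasche component (current-period weights):
ΣP(2003)Q(2003) = 5.99×74 + 2.40×78 + 5.37×15 + 0.25×149 + 2.57×205 = 443.26 + 187.2 + 80.55 + 37.25 + 526.85 = 1275.11
ΣP(2003)Q(1998) = 5.99×66 + 2.40×64 + 5.37×19 + 0.25×158 + 2.57×239 = 395.34 + 153.6 + 102.03 + 39.5 + 614.23 = 1304.7
P = 1275.11 / 1304.7 × 100 = 97.7320
Fisher = √(L × P) = √(97.1109 × 97.7320) = 97.4210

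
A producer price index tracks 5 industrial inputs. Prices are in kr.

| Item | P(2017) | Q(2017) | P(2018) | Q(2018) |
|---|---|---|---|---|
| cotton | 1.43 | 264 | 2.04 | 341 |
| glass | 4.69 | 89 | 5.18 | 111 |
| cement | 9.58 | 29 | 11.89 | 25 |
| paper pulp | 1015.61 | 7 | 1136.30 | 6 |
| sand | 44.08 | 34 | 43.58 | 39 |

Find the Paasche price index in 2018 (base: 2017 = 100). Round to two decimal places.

Paasche price index uses current-period quantities as weights.
ΣP(2018)·Q(2018) = 2.04×341 + 5.18×111 + 11.89×25 + 1136.30×6 + 43.58×39 = 695.64 + 574.98 + 297.25 + 6817.8 + 1699.62 = 10085.29
ΣP(2017)·Q(2018) = 1.43×341 + 4.69×111 + 9.58×25 + 1015.61×6 + 44.08×39 = 487.63 + 520.59 + 239.5 + 6093.66 + 1719.12 = 9060.5
Index = 10085.29 / 9060.5 × 100 = 111.3105

111.31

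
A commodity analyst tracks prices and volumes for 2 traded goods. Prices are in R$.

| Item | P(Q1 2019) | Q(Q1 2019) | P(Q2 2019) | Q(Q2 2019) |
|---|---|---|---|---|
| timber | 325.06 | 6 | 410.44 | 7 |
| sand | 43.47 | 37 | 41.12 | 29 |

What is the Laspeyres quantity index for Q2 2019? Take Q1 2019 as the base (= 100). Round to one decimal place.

99.4

Laspeyres quantity index uses base-period prices as weights.
ΣP(Q1 2019)·Q(Q2 2019) = 325.06×7 + 43.47×29 = 2275.42 + 1260.63 = 3536.05
ΣP(Q1 2019)·Q(Q1 2019) = 325.06×6 + 43.47×37 = 1950.36 + 1608.39 = 3558.75
Index = 3536.05 / 3558.75 × 100 = 99.3621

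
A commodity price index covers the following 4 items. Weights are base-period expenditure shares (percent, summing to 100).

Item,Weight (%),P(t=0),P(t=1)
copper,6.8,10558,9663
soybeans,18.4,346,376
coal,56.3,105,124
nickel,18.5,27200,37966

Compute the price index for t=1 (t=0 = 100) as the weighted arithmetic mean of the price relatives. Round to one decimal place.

118.5

copper: 6.8 × (9663/10558) = 6.8 × 0.915230 = 6.2236
soybeans: 18.4 × (376/346) = 18.4 × 1.086705 = 19.9954
coal: 56.3 × (124/105) = 56.3 × 1.180952 = 66.4876
nickel: 18.5 × (37966/27200) = 18.5 × 1.395809 = 25.8225
Index = Σ wᵢ·(p₁ᵢ/p₀ᵢ) = 6.2236 + 19.9954 + 66.4876 + 25.8225 = 118.5290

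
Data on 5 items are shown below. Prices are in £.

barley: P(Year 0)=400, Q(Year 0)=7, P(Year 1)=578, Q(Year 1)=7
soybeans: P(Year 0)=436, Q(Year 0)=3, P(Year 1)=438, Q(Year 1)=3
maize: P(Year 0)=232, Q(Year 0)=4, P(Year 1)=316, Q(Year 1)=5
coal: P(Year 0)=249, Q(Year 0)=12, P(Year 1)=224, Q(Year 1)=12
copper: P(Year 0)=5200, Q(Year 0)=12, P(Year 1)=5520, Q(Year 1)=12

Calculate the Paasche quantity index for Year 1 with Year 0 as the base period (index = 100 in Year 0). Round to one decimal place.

100.4

Paasche quantity index uses current-period prices as weights.
ΣP(Year 1)·Q(Year 1) = 578×7 + 438×3 + 316×5 + 224×12 + 5520×12 = 4046 + 1314 + 1580 + 2688 + 66240 = 75868
ΣP(Year 1)·Q(Year 0) = 578×7 + 438×3 + 316×4 + 224×12 + 5520×12 = 4046 + 1314 + 1264 + 2688 + 66240 = 75552
Index = 75868 / 75552 × 100 = 100.4183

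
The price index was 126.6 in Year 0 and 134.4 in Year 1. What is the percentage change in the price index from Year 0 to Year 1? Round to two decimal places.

Change = (134.4 − 126.6) / 126.6 × 100
       = 7.8 / 126.6 × 100 = 6.1611%

6.16%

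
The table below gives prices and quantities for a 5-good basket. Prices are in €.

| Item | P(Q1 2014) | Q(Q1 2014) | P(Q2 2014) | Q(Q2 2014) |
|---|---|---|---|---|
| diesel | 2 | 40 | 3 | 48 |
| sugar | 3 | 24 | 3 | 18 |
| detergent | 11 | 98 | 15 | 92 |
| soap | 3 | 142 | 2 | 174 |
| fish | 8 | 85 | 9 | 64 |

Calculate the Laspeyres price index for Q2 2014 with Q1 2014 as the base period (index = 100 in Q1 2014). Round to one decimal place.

Laspeyres price index uses base-period quantities as weights.
ΣP(Q2 2014)·Q(Q1 2014) = 3×40 + 3×24 + 15×98 + 2×142 + 9×85 = 120 + 72 + 1470 + 284 + 765 = 2711
ΣP(Q1 2014)·Q(Q1 2014) = 2×40 + 3×24 + 11×98 + 3×142 + 8×85 = 80 + 72 + 1078 + 426 + 680 = 2336
Index = 2711 / 2336 × 100 = 116.0531

116.1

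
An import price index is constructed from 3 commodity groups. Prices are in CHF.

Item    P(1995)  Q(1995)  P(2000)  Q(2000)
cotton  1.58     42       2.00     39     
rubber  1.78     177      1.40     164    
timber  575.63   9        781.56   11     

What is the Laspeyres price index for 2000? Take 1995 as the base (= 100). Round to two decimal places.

132.43

Laspeyres price index uses base-period quantities as weights.
ΣP(2000)·Q(1995) = 2.00×42 + 1.40×177 + 781.56×9 = 84 + 247.8 + 7034.04 = 7365.84
ΣP(1995)·Q(1995) = 1.58×42 + 1.78×177 + 575.63×9 = 66.36 + 315.06 + 5180.67 = 5562.09
Index = 7365.84 / 5562.09 × 100 = 132.4294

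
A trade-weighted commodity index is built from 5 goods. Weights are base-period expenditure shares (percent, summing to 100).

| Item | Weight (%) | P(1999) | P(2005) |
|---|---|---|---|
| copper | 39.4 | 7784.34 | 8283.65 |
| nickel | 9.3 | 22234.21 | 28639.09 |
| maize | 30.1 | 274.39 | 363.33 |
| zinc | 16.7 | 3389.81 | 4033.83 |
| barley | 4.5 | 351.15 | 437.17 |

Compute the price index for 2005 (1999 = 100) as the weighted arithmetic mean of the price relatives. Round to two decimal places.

119.24

copper: 39.4 × (8283.65/7784.34) = 39.4 × 1.064143 = 41.9272
nickel: 9.3 × (28639.09/22234.21) = 9.3 × 1.288064 = 11.9790
maize: 30.1 × (363.33/274.39) = 30.1 × 1.324137 = 39.8565
zinc: 16.7 × (4033.83/3389.81) = 16.7 × 1.189987 = 19.8728
barley: 4.5 × (437.17/351.15) = 4.5 × 1.244967 = 5.6023
Index = Σ wᵢ·(p₁ᵢ/p₀ᵢ) = 41.9272 + 11.9790 + 39.8565 + 19.8728 + 5.6023 = 119.2379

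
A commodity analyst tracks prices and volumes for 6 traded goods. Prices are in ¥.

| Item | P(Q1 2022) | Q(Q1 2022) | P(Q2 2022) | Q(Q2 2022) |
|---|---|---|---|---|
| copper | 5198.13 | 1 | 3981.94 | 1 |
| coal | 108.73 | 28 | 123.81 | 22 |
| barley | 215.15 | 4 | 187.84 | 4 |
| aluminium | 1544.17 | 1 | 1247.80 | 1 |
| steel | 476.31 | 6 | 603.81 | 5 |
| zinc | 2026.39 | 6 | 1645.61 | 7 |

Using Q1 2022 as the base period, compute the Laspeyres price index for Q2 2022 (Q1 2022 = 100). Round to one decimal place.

Laspeyres price index uses base-period quantities as weights.
ΣP(Q2 2022)·Q(Q1 2022) = 3981.94×1 + 123.81×28 + 187.84×4 + 1247.80×1 + 603.81×6 + 1645.61×6 = 3981.94 + 3466.68 + 751.36 + 1247.8 + 3622.86 + 9873.66 = 22944.3
ΣP(Q1 2022)·Q(Q1 2022) = 5198.13×1 + 108.73×28 + 215.15×4 + 1544.17×1 + 476.31×6 + 2026.39×6 = 5198.13 + 3044.44 + 860.6 + 1544.17 + 2857.86 + 12158.34 = 25663.54
Index = 22944.3 / 25663.54 × 100 = 89.4043

89.4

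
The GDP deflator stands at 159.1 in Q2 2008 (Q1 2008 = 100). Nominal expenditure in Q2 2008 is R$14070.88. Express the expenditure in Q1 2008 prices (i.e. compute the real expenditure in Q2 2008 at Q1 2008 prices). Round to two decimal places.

Real = Nominal ÷ (Index/100) = 14070.88 ÷ (159.1/100)
     = 14070.88 ÷ 1.591 = 8844.0478

8844.05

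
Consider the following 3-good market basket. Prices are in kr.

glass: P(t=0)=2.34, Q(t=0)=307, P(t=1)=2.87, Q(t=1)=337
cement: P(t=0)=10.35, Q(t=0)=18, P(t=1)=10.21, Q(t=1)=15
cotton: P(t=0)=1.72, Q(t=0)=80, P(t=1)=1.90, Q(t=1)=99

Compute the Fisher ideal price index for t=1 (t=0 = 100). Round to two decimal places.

Laspeyres component (base-period weights):
ΣP(t=1)Q(t=0) = 2.87×307 + 10.21×18 + 1.90×80 = 881.09 + 183.78 + 152 = 1216.87
ΣP(t=0)Q(t=0) = 2.34×307 + 10.35×18 + 1.72×80 = 718.38 + 186.3 + 137.6 = 1042.28
L = 1216.87 / 1042.28 × 100 = 116.7508
Paasche component (current-period weights):
ΣP(t=1)Q(t=1) = 2.87×337 + 10.21×15 + 1.90×99 = 967.19 + 153.15 + 188.1 = 1308.44
ΣP(t=0)Q(t=1) = 2.34×337 + 10.35×15 + 1.72×99 = 788.58 + 155.25 + 170.28 = 1114.11
P = 1308.44 / 1114.11 × 100 = 117.4426
Fisher = √(L × P) = √(116.7508 × 117.4426) = 117.0962

117.10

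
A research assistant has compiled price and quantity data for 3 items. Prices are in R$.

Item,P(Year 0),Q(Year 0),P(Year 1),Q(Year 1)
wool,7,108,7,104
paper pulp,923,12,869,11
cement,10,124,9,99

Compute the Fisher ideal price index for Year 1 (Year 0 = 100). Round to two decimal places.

Laspeyres component (base-period weights):
ΣP(Year 1)Q(Year 0) = 7×108 + 869×12 + 9×124 = 756 + 10428 + 1116 = 12300
ΣP(Year 0)Q(Year 0) = 7×108 + 923×12 + 10×124 = 756 + 11076 + 1240 = 13072
L = 12300 / 13072 × 100 = 94.0942
Paasche component (current-period weights):
ΣP(Year 1)Q(Year 1) = 7×104 + 869×11 + 9×99 = 728 + 9559 + 891 = 11178
ΣP(Year 0)Q(Year 1) = 7×104 + 923×11 + 10×99 = 728 + 10153 + 990 = 11871
P = 11178 / 11871 × 100 = 94.1622
Fisher = √(L × P) = √(94.0942 × 94.1622) = 94.1282

94.13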